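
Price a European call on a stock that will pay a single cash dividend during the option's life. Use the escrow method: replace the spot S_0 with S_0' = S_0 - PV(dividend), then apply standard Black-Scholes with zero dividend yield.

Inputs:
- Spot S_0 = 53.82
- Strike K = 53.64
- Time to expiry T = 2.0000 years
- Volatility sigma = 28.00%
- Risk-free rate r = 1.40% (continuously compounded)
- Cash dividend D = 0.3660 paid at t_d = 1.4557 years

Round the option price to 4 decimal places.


PV(D) = D * exp(-r * t_d) = 0.3660 * 0.97982646 = 0.35861649
S_0' = S_0 - PV(D) = 53.8200 - 0.35861649 = 53.46138351
d1 = (ln(S_0'/K) + (r + sigma^2/2)*T) / (sigma*sqrt(T)) = 0.26027725
d2 = d1 - sigma*sqrt(T) = -0.13570255
exp(-rT) = 0.97238837
N(d1) = 0.60267504; N(d2) = 0.44602822
C = S_0' * N(d1) - K * exp(-rT) * N(d2) = 53.46138351 * 0.60267504 - 53.6400 * 0.97238837 * 0.44602822 = 8.9555

Answer: Price = 8.9555


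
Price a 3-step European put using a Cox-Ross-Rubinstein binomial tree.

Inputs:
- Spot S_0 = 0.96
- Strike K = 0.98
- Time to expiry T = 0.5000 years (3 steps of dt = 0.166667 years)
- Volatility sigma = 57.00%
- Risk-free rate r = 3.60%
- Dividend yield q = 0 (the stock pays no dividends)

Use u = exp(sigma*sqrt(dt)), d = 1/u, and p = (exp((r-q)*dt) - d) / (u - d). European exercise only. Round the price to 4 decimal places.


Answer: Price = V(0,0) = 0.1673

Derivation:
dt = T/N = 0.166667
u = exp(sigma*sqrt(dt)) = 1.262005; d = 1/u = 0.792390
p = (exp((r-q)*dt) - d) / (u - d) = 0.454901
Discount per step: exp(-r*dt) = 0.994018
Stock lattice S(k, i) with i counting down-moves:
  k=0: S(0,0) = 0.9600
  k=1: S(1,0) = 1.2115; S(1,1) = 0.7607
  k=2: S(2,0) = 1.5289; S(2,1) = 0.9600; S(2,2) = 0.6028
  k=3: S(3,0) = 1.9295; S(3,1) = 1.2115; S(3,2) = 0.7607; S(3,3) = 0.4776
Terminal payoffs V(N, i) = max(K - S_T, 0):
  V(3,0) = 0.000000; V(3,1) = 0.000000; V(3,2) = 0.219306; V(3,3) = 0.502374
Backward induction: V(k, i) = exp(-r*dt) * [p * V(k+1, i) + (1-p) * V(k+1, i+1)].
  V(2,0) = exp(-r*dt) * [p*0.000000 + (1-p)*0.000000] = 0.000000
  V(2,1) = exp(-r*dt) * [p*0.000000 + (1-p)*0.219306] = 0.118828
  V(2,2) = exp(-r*dt) * [p*0.219306 + (1-p)*0.502374] = 0.371371
  V(1,0) = exp(-r*dt) * [p*0.000000 + (1-p)*0.118828] = 0.064386
  V(1,1) = exp(-r*dt) * [p*0.118828 + (1-p)*0.371371] = 0.254955
  V(0,0) = exp(-r*dt) * [p*0.064386 + (1-p)*0.254955] = 0.167258


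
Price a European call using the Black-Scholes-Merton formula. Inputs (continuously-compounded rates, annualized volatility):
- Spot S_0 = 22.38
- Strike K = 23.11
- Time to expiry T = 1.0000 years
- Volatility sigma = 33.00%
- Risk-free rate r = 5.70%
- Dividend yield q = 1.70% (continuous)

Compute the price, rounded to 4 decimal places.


d1 = (ln(S/K) + (r - q + 0.5*sigma^2) * T) / (sigma * sqrt(T)) = 0.18894630
d2 = d1 - sigma * sqrt(T) = -0.14105370
exp(-rT) = 0.94459407; exp(-qT) = 0.98314368
C = S_0 * exp(-qT) * N(d1) - K * exp(-rT) * N(d2)
N(d1) = 0.57493255; N(d2) = 0.44391376
C = 22.3800 * 0.98314368 * 0.57493255 - 23.1100 * 0.94459407 * 0.44391376 = 2.9597

Answer: Price = 2.9597


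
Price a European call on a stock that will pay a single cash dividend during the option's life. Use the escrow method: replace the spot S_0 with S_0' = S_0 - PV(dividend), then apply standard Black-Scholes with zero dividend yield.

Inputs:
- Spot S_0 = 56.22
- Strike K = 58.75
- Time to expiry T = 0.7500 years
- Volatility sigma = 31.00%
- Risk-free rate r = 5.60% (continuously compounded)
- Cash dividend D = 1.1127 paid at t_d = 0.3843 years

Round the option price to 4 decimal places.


Answer: Price = 5.3690

Derivation:
PV(D) = D * exp(-r * t_d) = 1.1127 * 0.97870912 = 1.08900964
S_0' = S_0 - PV(D) = 56.2200 - 1.08900964 = 55.13099036
d1 = (ln(S_0'/K) + (r + sigma^2/2)*T) / (sigma*sqrt(T)) = 0.05385502
d2 = d1 - sigma*sqrt(T) = -0.21461285
exp(-rT) = 0.95886978
N(d1) = 0.52147466; N(d2) = 0.41503459
C = S_0' * N(d1) - K * exp(-rT) * N(d2) = 55.13099036 * 0.52147466 - 58.7500 * 0.95886978 * 0.41503459 = 5.3690


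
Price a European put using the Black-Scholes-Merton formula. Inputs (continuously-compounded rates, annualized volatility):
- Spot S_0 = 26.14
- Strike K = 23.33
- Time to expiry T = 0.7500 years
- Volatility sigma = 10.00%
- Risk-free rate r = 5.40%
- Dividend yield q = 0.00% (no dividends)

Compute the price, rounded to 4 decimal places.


d1 = (ln(S/K) + (r - q + 0.5*sigma^2) * T) / (sigma * sqrt(T)) = 1.82415691
d2 = d1 - sigma * sqrt(T) = 1.73755437
exp(-rT) = 0.96030916; exp(-qT) = 1.00000000
P = K * exp(-rT) * N(-d2) - S_0 * exp(-qT) * N(-d1)
N(-d1) = 0.03406418; N(-d2) = 0.04114468
P = 23.3300 * 0.96030916 * 0.04114468 - 26.1400 * 1.00000000 * 0.03406418 = 0.0314

Answer: Price = 0.0314


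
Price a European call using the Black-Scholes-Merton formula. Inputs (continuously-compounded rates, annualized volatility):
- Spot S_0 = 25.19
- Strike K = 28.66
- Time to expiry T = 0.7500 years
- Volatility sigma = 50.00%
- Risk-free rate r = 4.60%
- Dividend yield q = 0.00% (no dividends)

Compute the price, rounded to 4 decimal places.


Answer: Price = 3.3886

Derivation:
d1 = (ln(S/K) + (r - q + 0.5*sigma^2) * T) / (sigma * sqrt(T)) = -0.00185983
d2 = d1 - sigma * sqrt(T) = -0.43487254
exp(-rT) = 0.96608834; exp(-qT) = 1.00000000
C = S_0 * exp(-qT) * N(d1) - K * exp(-rT) * N(d2)
N(d1) = 0.49925803; N(d2) = 0.33182748
C = 25.1900 * 1.00000000 * 0.49925803 - 28.6600 * 0.96608834 * 0.33182748 = 3.3886


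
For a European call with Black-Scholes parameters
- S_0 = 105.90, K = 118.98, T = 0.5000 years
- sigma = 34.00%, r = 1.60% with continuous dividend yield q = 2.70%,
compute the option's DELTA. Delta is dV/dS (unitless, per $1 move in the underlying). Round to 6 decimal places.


d1 = -0.3870792329; d2 = -0.6274955385
phi(d1) = 0.3701475017; exp(-qT) = 0.9865907163; exp(-rT) = 0.9920319148
N(d1) = 0.3493487757
Delta = exp(-qT) * N(d1) = 0.9865907163 * 0.3493487757 = 0.344664

Answer: Delta = 0.344664


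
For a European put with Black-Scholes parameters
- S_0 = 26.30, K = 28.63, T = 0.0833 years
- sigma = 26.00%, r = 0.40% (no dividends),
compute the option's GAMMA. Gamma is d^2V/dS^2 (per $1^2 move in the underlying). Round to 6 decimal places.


d1 = -1.0892440155; d2 = -1.1642845378
phi(d1) = 0.2204322702; exp(-qT) = 1.0000000000; exp(-rT) = 0.9996668555
Gamma = exp(-qT) * phi(d1) / (S * sigma * sqrt(T)) = 1.0000000000 * 0.2204322702 / (26.3000 * 0.2600 * 0.2886173938) = 0.111692

Answer: Gamma = 0.111692


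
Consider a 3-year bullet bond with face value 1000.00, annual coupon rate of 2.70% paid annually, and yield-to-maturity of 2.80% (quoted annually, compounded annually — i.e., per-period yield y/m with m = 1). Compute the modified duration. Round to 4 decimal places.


Answer: Modified duration = 2.8421

Derivation:
Coupon per period c = face * coupon_rate / m = 27.000000
Periods per year m = 1; per-period yield y/m = 0.028000
Number of cashflows N = 3
Cashflows (t years, CF_t, discount factor 1/(1+y/m)^(m*t), PV):
  t = 1.0000: CF_t = 27.000000, DF = 0.972763, PV = 26.264591
  t = 2.0000: CF_t = 27.000000, DF = 0.946267, PV = 25.549213
  t = 3.0000: CF_t = 1027.000000, DF = 0.920493, PV = 945.346672
Price P = sum_t PV_t = 997.160477
First compute Macaulay numerator sum_t t * PV_t:
  t * PV_t at t = 1.0000: 26.264591
  t * PV_t at t = 2.0000: 51.098427
  t * PV_t at t = 3.0000: 2836.040016
Macaulay duration D = 2913.403034 / 997.160477 = 2.921699
Modified duration = D / (1 + y/m) = 2.921699 / (1 + 0.028000) = 2.842120


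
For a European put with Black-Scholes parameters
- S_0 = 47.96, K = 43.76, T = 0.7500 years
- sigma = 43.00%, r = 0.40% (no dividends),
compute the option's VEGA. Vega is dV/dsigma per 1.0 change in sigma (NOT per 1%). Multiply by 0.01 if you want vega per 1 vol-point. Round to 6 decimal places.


Answer: Vega = 15.038761

Derivation:
d1 = 0.4403562537; d2 = 0.0679653301
phi(d1) = 0.3620780987; exp(-qT) = 1.0000000000; exp(-rT) = 0.9970044955
Vega = S * exp(-qT) * phi(d1) * sqrt(T) = 47.9600 * 1.0000000000 * 0.3620780987 * 0.8660254038 = 15.038761


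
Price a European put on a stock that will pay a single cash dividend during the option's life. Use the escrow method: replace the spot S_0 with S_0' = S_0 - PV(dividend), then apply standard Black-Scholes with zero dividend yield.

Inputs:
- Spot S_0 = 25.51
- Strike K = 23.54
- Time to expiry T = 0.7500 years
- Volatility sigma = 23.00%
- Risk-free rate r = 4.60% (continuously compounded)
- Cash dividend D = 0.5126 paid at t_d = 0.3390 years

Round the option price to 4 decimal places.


PV(D) = D * exp(-r * t_d) = 0.5126 * 0.98452696 = 0.50466852
S_0' = S_0 - PV(D) = 25.5100 - 0.50466852 = 25.00533148
d1 = (ln(S_0'/K) + (r + sigma^2/2)*T) / (sigma*sqrt(T)) = 0.57597196
d2 = d1 - sigma*sqrt(T) = 0.37678611
exp(-rT) = 0.96608834
N(-d1) = 0.28231707; N(-d2) = 0.35316628
P = K * exp(-rT) * N(-d2) - S_0' * N(-d1) = 23.5400 * 0.96608834 * 0.35316628 - 25.00533148 * 0.28231707 = 0.9722

Answer: Price = 0.9722


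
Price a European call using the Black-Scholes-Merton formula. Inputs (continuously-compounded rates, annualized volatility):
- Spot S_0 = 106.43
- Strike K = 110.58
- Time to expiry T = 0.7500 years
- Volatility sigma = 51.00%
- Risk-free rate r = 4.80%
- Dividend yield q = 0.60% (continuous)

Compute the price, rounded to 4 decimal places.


Answer: Price = 18.2243

Derivation:
d1 = (ln(S/K) + (r - q + 0.5*sigma^2) * T) / (sigma * sqrt(T)) = 0.20554972
d2 = d1 - sigma * sqrt(T) = -0.23612324
exp(-rT) = 0.96464029; exp(-qT) = 0.99551011
C = S_0 * exp(-qT) * N(d1) - K * exp(-rT) * N(d2)
N(d1) = 0.58142867; N(d2) = 0.40666852
C = 106.4300 * 0.99551011 * 0.58142867 - 110.5800 * 0.96464029 * 0.40666852 = 18.2243


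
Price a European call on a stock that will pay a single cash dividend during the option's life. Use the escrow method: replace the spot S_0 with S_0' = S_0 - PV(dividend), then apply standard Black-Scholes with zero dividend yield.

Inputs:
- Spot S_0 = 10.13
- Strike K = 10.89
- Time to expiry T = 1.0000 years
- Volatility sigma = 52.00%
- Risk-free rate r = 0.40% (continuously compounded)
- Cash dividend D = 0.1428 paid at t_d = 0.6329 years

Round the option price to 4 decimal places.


Answer: Price = 1.7337

Derivation:
PV(D) = D * exp(-r * t_d) = 0.1428 * 0.99747160 = 0.14243894
S_0' = S_0 - PV(D) = 10.1300 - 0.14243894 = 9.98756106
d1 = (ln(S_0'/K) + (r + sigma^2/2)*T) / (sigma*sqrt(T)) = 0.10133748
d2 = d1 - sigma*sqrt(T) = -0.41866252
exp(-rT) = 0.99600799
N(d1) = 0.54035872; N(d2) = 0.33773139
C = S_0' * N(d1) - K * exp(-rT) * N(d2) = 9.98756106 * 0.54035872 - 10.8900 * 0.99600799 * 0.33773139 = 1.7337


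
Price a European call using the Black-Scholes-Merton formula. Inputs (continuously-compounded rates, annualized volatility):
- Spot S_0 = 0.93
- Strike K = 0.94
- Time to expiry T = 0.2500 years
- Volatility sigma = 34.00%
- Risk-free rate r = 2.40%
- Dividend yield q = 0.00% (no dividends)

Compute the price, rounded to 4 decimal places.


Answer: Price = 0.0610

Derivation:
d1 = (ln(S/K) + (r - q + 0.5*sigma^2) * T) / (sigma * sqrt(T)) = 0.05738065
d2 = d1 - sigma * sqrt(T) = -0.11261935
exp(-rT) = 0.99401796; exp(-qT) = 1.00000000
C = S_0 * exp(-qT) * N(d1) - K * exp(-rT) * N(d2)
N(d1) = 0.52287901; N(d2) = 0.45516617
C = 0.9300 * 1.00000000 * 0.52287901 - 0.9400 * 0.99401796 * 0.45516617 = 0.0610


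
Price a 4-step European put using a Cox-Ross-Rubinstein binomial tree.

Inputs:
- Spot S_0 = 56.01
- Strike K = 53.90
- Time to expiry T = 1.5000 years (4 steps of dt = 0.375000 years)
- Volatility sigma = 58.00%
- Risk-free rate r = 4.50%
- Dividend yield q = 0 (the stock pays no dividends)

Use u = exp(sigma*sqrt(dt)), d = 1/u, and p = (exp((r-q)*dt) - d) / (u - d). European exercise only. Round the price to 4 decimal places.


dt = T/N = 0.375000
u = exp(sigma*sqrt(dt)) = 1.426432; d = 1/u = 0.701050
p = (exp((r-q)*dt) - d) / (u - d) = 0.435589
Discount per step: exp(-r*dt) = 0.983267
Stock lattice S(k, i) with i counting down-moves:
  k=0: S(0,0) = 56.0100
  k=1: S(1,0) = 79.8944; S(1,1) = 39.2658
  k=2: S(2,0) = 113.9640; S(2,1) = 56.0100; S(2,2) = 27.5273
  k=3: S(3,0) = 162.5618; S(3,1) = 79.8944; S(3,2) = 39.2658; S(3,3) = 19.2980
  k=4: S(4,0) = 231.8833; S(4,1) = 113.9640; S(4,2) = 56.0100; S(4,3) = 27.5273; S(4,4) = 13.5289
Terminal payoffs V(N, i) = max(K - S_T, 0):
  V(4,0) = 0.000000; V(4,1) = 0.000000; V(4,2) = 0.000000; V(4,3) = 26.372701; V(4,4) = 40.371126
Backward induction: V(k, i) = exp(-r*dt) * [p * V(k+1, i) + (1-p) * V(k+1, i+1)].
  V(3,0) = exp(-r*dt) * [p*0.000000 + (1-p)*0.000000] = 0.000000
  V(3,1) = exp(-r*dt) * [p*0.000000 + (1-p)*0.000000] = 0.000000
  V(3,2) = exp(-r*dt) * [p*0.000000 + (1-p)*26.372701] = 14.635969
  V(3,3) = exp(-r*dt) * [p*26.372701 + (1-p)*40.371126] = 33.700055
  V(2,0) = exp(-r*dt) * [p*0.000000 + (1-p)*0.000000] = 0.000000
  V(2,1) = exp(-r*dt) * [p*0.000000 + (1-p)*14.635969] = 8.122475
  V(2,2) = exp(-r*dt) * [p*14.635969 + (1-p)*33.700055] = 24.970991
  V(1,0) = exp(-r*dt) * [p*0.000000 + (1-p)*8.122475] = 4.507703
  V(1,1) = exp(-r*dt) * [p*8.122475 + (1-p)*24.970991] = 17.336923
  V(0,0) = exp(-r*dt) * [p*4.507703 + (1-p)*17.336923] = 11.552062

Answer: Price = V(0,0) = 11.5521


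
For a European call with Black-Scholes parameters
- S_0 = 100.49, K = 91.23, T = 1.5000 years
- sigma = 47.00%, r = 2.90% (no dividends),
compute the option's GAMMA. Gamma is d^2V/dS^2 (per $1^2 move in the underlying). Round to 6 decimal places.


d1 = 0.5313298162; d2 = -0.0443002733
phi(d1) = 0.3464231688; exp(-qT) = 1.0000000000; exp(-rT) = 0.9574325541
Gamma = exp(-qT) * phi(d1) / (S * sigma * sqrt(T)) = 1.0000000000 * 0.3464231688 / (100.4900 * 0.4700 * 1.2247448714) = 0.005989

Answer: Gamma = 0.005989


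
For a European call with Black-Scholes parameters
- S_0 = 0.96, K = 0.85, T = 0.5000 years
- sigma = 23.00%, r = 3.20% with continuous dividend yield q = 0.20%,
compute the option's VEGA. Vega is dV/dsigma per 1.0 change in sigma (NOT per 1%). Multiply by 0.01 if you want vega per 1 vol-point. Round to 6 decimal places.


Answer: Vega = 0.176891

Derivation:
d1 = 0.9218331902; d2 = 0.7591986305
phi(d1) = 0.2608455659; exp(-qT) = 0.9990004998; exp(-rT) = 0.9841273201
Vega = S * exp(-qT) * phi(d1) * sqrt(T) = 0.9600 * 0.9990004998 * 0.2608455659 * 0.7071067812 = 0.176891


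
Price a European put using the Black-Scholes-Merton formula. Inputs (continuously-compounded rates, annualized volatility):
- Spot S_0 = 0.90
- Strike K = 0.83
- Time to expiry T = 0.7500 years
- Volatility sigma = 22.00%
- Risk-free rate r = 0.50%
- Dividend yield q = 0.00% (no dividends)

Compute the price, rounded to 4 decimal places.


Answer: Price = 0.0353

Derivation:
d1 = (ln(S/K) + (r - q + 0.5*sigma^2) * T) / (sigma * sqrt(T)) = 0.53992255
d2 = d1 - sigma * sqrt(T) = 0.34939697
exp(-rT) = 0.99625702; exp(-qT) = 1.00000000
P = K * exp(-rT) * N(-d2) - S_0 * exp(-qT) * N(-d1)
N(-d1) = 0.29462522; N(-d2) = 0.36339566
P = 0.8300 * 0.99625702 * 0.36339566 - 0.9000 * 1.00000000 * 0.29462522 = 0.0353


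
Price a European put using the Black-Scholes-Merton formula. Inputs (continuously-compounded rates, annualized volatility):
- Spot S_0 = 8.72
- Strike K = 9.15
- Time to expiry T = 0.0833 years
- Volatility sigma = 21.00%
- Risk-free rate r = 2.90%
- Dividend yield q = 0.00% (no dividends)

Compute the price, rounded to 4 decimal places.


Answer: Price = 0.4783

Derivation:
d1 = (ln(S/K) + (r - q + 0.5*sigma^2) * T) / (sigma * sqrt(T)) = -0.72401300
d2 = d1 - sigma * sqrt(T) = -0.78462265
exp(-rT) = 0.99758722; exp(-qT) = 1.00000000
P = K * exp(-rT) * N(-d2) - S_0 * exp(-qT) * N(-d1)
N(-d1) = 0.76547112; N(-d2) = 0.78366258
P = 9.1500 * 0.99758722 * 0.78366258 - 8.7200 * 1.00000000 * 0.76547112 = 0.4783


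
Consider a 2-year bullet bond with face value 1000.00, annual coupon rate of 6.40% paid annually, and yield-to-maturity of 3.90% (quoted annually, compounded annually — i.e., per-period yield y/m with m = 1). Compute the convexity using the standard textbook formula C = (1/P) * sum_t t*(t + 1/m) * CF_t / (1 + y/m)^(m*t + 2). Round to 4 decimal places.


Answer: Convexity = 5.3401

Derivation:
Coupon per period c = face * coupon_rate / m = 64.000000
Periods per year m = 1; per-period yield y/m = 0.039000
Number of cashflows N = 2
Cashflows (t years, CF_t, discount factor 1/(1+y/m)^(m*t), PV):
  t = 1.0000: CF_t = 64.000000, DF = 0.962464, PV = 61.597690
  t = 2.0000: CF_t = 1064.000000, DF = 0.926337, PV = 985.622327
Price P = sum_t PV_t = 1047.220017
Convexity numerator sum_t t*(t + 1/m) * CF_t / (1+y/m)^(m*t + 2):
  t = 1.0000: term = 114.120411
  t = 2.0000: term = 5478.109237
Convexity = (1/P) * sum = 5592.229648 / 1047.220017 = 5.340071


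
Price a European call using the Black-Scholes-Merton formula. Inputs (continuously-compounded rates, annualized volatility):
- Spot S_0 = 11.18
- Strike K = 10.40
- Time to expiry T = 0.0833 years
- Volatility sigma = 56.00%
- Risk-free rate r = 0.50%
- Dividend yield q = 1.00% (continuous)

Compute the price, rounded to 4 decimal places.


Answer: Price = 1.1495

Derivation:
d1 = (ln(S/K) + (r - q + 0.5*sigma^2) * T) / (sigma * sqrt(T)) = 0.52569350
d2 = d1 - sigma * sqrt(T) = 0.36406776
exp(-rT) = 0.99958359; exp(-qT) = 0.99916735
C = S_0 * exp(-qT) * N(d1) - K * exp(-rT) * N(d2)
N(d1) = 0.70044941; N(d2) = 0.64209630
C = 11.1800 * 0.99916735 * 0.70044941 - 10.4000 * 0.99958359 * 0.64209630 = 1.1495


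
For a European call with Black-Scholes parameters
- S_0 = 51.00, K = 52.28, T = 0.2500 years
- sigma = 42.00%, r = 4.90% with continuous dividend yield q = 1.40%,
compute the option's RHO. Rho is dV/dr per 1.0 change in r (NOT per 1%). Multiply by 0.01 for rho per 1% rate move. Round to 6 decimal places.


Answer: Rho = 5.526337

Derivation:
d1 = 0.0286273522; d2 = -0.1813726478
phi(d1) = 0.3987788422; exp(-qT) = 0.9965061179; exp(-rT) = 0.9878247258
N(d2) = 0.4280375434
Rho = K*T*exp(-rT)*N(d2) = 52.2800 * 0.2500 * 0.9878247258 * 0.4280375434 = 5.526337


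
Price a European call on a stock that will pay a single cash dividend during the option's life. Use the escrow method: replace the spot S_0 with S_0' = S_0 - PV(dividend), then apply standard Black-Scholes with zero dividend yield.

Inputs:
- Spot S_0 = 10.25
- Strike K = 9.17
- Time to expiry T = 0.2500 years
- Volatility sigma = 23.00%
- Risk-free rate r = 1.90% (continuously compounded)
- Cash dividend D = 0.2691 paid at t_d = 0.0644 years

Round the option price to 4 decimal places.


PV(D) = D * exp(-r * t_d) = 0.2691 * 0.99877715 = 0.26877093
S_0' = S_0 - PV(D) = 10.2500 - 0.26877093 = 9.98122907
d1 = (ln(S_0'/K) + (r + sigma^2/2)*T) / (sigma*sqrt(T)) = 0.83592565
d2 = d1 - sigma*sqrt(T) = 0.72092565
exp(-rT) = 0.99526126
N(d1) = 0.79840163; N(d2) = 0.76452237
C = S_0' * N(d1) - K * exp(-rT) * N(d2) = 9.98122907 * 0.79840163 - 9.1700 * 0.99526126 * 0.76452237 = 0.9916

Answer: Price = 0.9916


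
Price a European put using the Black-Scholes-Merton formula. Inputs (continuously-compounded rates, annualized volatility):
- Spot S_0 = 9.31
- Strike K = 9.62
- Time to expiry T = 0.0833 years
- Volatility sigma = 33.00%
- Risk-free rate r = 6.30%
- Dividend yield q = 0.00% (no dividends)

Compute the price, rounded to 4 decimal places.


d1 = (ln(S/K) + (r - q + 0.5*sigma^2) * T) / (sigma * sqrt(T)) = -0.24118738
d2 = d1 - sigma * sqrt(T) = -0.33643112
exp(-rT) = 0.99476585; exp(-qT) = 1.00000000
P = K * exp(-rT) * N(-d2) - S_0 * exp(-qT) * N(-d1)
N(-d1) = 0.59529506; N(-d2) = 0.63172711
P = 9.6200 * 0.99476585 * 0.63172711 - 9.3100 * 1.00000000 * 0.59529506 = 0.5032

Answer: Price = 0.5032


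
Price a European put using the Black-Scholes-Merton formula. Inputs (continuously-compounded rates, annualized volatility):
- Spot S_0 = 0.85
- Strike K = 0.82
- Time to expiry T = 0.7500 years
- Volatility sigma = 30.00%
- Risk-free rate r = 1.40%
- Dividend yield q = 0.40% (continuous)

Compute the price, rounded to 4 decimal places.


d1 = (ln(S/K) + (r - q + 0.5*sigma^2) * T) / (sigma * sqrt(T)) = 0.29707369
d2 = d1 - sigma * sqrt(T) = 0.03726607
exp(-rT) = 0.98955493; exp(-qT) = 0.99700450
P = K * exp(-rT) * N(-d2) - S_0 * exp(-qT) * N(-d1)
N(-d1) = 0.38320512; N(-d2) = 0.48513643
P = 0.8200 * 0.98955493 * 0.48513643 - 0.8500 * 0.99700450 * 0.38320512 = 0.0689

Answer: Price = 0.0689


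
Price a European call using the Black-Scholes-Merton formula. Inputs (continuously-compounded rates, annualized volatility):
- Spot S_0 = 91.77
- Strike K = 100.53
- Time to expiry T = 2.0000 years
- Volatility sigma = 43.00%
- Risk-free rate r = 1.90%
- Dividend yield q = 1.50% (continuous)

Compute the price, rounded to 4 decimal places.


Answer: Price = 18.5389

Derivation:
d1 = (ln(S/K) + (r - q + 0.5*sigma^2) * T) / (sigma * sqrt(T)) = 0.16728709
d2 = d1 - sigma * sqrt(T) = -0.44082475
exp(-rT) = 0.96271294; exp(-qT) = 0.97044553
C = S_0 * exp(-qT) * N(d1) - K * exp(-rT) * N(d2)
N(d1) = 0.56642792; N(d2) = 0.32966994
C = 91.7700 * 0.97044553 * 0.56642792 - 100.5300 * 0.96271294 * 0.32966994 = 18.5389


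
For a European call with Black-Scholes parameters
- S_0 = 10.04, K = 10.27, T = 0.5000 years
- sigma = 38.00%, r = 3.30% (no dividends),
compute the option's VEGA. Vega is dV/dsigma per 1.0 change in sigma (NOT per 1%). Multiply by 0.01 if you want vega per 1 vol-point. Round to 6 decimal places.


Answer: Vega = 2.814693

Derivation:
d1 = 0.1114626946; d2 = -0.1572378823
phi(d1) = 0.3964717458; exp(-qT) = 1.0000000000; exp(-rT) = 0.9836353794
Vega = S * exp(-qT) * phi(d1) * sqrt(T) = 10.0400 * 1.0000000000 * 0.3964717458 * 0.7071067812 = 2.814693


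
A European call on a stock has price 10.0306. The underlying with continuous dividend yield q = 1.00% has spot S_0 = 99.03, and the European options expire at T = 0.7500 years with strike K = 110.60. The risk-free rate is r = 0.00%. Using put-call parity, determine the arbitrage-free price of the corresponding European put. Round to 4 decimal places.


Answer: Put price = 22.3405

Derivation:
Put-call parity: C - P = S_0 * exp(-qT) - K * exp(-rT).
S_0 * exp(-qT) = 99.0300 * 0.99252805 = 98.29005327
K * exp(-rT) = 110.6000 * 1.00000000 = 110.60000000
P = C - S*exp(-qT) + K*exp(-rT)
P = 10.0306 - 98.29005327 + 110.60000000 = 22.3405


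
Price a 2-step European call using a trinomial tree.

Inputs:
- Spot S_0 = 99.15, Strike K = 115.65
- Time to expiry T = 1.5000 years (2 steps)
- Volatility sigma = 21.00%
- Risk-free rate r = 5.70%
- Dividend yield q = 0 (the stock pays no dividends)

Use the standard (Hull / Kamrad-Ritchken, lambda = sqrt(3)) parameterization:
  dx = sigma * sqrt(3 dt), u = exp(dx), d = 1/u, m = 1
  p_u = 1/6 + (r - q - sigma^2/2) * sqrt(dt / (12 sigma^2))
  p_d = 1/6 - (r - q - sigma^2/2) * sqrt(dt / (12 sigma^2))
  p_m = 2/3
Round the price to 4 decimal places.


dt = T/N = 0.750000; dx = sigma*sqrt(3*dt) = 0.315000
u = exp(dx) = 1.370259; d = 1/u = 0.729789
p_u = 0.208274, p_m = 0.666667, p_d = 0.125060
Discount per step: exp(-r*dt) = 0.958151
Stock lattice S(k, j) with j the centered position index:
  k=0: S(0,+0) = 99.1500
  k=1: S(1,-1) = 72.3586; S(1,+0) = 99.1500; S(1,+1) = 135.8612
  k=2: S(2,-2) = 52.8065; S(2,-1) = 72.3586; S(2,+0) = 99.1500; S(2,+1) = 135.8612; S(2,+2) = 186.1651
Terminal payoffs V(N, j) = max(S_T - K, 0):
  V(2,-2) = 0.000000; V(2,-1) = 0.000000; V(2,+0) = 0.000000; V(2,+1) = 20.211211; V(2,+2) = 70.515089
Backward induction: V(k, j) = exp(-r*dt) * [p_u * V(k+1, j+1) + p_m * V(k+1, j) + p_d * V(k+1, j-1)]
  V(1,-1) = exp(-r*dt) * [p_u*0.000000 + p_m*0.000000 + p_d*0.000000] = 0.000000
  V(1,+0) = exp(-r*dt) * [p_u*20.211211 + p_m*0.000000 + p_d*0.000000] = 4.033303
  V(1,+1) = exp(-r*dt) * [p_u*70.515089 + p_m*20.211211 + p_d*0.000000] = 26.982091
  V(0,+0) = exp(-r*dt) * [p_u*26.982091 + p_m*4.033303 + p_d*0.000000] = 7.960827

Answer: Price = V(0,0) = 7.9608


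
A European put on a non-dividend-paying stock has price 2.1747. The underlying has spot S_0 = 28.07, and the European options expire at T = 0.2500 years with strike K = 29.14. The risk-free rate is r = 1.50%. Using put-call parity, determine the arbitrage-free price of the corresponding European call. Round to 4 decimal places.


Put-call parity: C - P = S_0 * exp(-qT) - K * exp(-rT).
S_0 * exp(-qT) = 28.0700 * 1.00000000 = 28.07000000
K * exp(-rT) = 29.1400 * 0.99625702 = 29.03092963
C = P + S*exp(-qT) - K*exp(-rT)
C = 2.1747 + 28.07000000 - 29.03092963 = 1.2138

Answer: Call price = 1.2138


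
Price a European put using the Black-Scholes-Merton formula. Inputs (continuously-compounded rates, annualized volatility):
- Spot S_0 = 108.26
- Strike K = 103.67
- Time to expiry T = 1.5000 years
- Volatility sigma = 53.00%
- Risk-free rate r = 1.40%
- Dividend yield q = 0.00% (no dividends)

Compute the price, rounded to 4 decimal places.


d1 = (ln(S/K) + (r - q + 0.5*sigma^2) * T) / (sigma * sqrt(T)) = 0.42365075
d2 = d1 - sigma * sqrt(T) = -0.22546403
exp(-rT) = 0.97921896; exp(-qT) = 1.00000000
P = K * exp(-rT) * N(-d2) - S_0 * exp(-qT) * N(-d1)
N(-d1) = 0.33591027; N(-d2) = 0.58919085
P = 103.6700 * 0.97921896 * 0.58919085 - 108.2600 * 1.00000000 * 0.33591027 = 23.4464

Answer: Price = 23.4464


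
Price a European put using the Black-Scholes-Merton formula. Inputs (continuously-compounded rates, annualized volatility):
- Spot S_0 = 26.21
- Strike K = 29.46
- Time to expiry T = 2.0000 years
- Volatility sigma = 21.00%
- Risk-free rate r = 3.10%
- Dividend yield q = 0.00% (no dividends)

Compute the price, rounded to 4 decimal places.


Answer: Price = 3.9745

Derivation:
d1 = (ln(S/K) + (r - q + 0.5*sigma^2) * T) / (sigma * sqrt(T)) = -0.03633988
d2 = d1 - sigma * sqrt(T) = -0.33332473
exp(-rT) = 0.93988289; exp(-qT) = 1.00000000
P = K * exp(-rT) * N(-d2) - S_0 * exp(-qT) * N(-d1)
N(-d1) = 0.51449432; N(-d2) = 0.63055541
P = 29.4600 * 0.93988289 * 0.63055541 - 26.2100 * 1.00000000 * 0.51449432 = 3.9745


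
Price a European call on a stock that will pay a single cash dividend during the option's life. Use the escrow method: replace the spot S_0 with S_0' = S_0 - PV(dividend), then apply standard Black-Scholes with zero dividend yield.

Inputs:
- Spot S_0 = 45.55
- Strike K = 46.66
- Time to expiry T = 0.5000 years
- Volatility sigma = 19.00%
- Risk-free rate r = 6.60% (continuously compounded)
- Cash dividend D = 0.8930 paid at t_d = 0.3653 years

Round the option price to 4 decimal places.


Answer: Price = 2.1790

Derivation:
PV(D) = D * exp(-r * t_d) = 0.8930 * 0.97617852 = 0.87172742
S_0' = S_0 - PV(D) = 45.5500 - 0.87172742 = 44.67827258
d1 = (ln(S_0'/K) + (r + sigma^2/2)*T) / (sigma*sqrt(T)) = -0.01023411
d2 = d1 - sigma*sqrt(T) = -0.14458439
exp(-rT) = 0.96753856
N(d1) = 0.49591725; N(d2) = 0.44251951
C = S_0' * N(d1) - K * exp(-rT) * N(d2) = 44.67827258 * 0.49591725 - 46.6600 * 0.96753856 * 0.44251951 = 2.1790


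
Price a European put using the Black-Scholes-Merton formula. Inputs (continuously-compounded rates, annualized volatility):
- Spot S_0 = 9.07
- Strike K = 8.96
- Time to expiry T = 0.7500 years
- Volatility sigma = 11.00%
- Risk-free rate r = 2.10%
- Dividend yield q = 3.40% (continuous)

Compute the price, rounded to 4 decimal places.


Answer: Price = 0.3248

Derivation:
d1 = (ln(S/K) + (r - q + 0.5*sigma^2) * T) / (sigma * sqrt(T)) = 0.07337111
d2 = d1 - sigma * sqrt(T) = -0.02189168
exp(-rT) = 0.98437338; exp(-qT) = 0.97482238
P = K * exp(-rT) * N(-d2) - S_0 * exp(-qT) * N(-d1)
N(-d1) = 0.47075540; N(-d2) = 0.50873282
P = 8.9600 * 0.98437338 * 0.50873282 - 9.0700 * 0.97482238 * 0.47075540 = 0.3248


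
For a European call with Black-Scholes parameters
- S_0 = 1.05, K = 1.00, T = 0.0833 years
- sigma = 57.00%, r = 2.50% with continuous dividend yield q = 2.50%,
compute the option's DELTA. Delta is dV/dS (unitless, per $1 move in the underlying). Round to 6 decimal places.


d1 = 0.3788312194; d2 = 0.2143193050
phi(d1) = 0.3713185054; exp(-qT) = 0.9979196669; exp(-rT) = 0.9979196669
N(d1) = 0.6475933987
Delta = exp(-qT) * N(d1) = 0.9979196669 * 0.6475933987 = 0.646246

Answer: Delta = 0.646246


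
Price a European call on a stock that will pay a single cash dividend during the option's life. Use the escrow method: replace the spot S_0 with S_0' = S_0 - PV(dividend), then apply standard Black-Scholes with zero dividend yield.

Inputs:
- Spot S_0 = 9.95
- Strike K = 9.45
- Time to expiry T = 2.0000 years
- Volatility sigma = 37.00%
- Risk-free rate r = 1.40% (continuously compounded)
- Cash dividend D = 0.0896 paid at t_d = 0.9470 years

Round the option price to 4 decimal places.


PV(D) = D * exp(-r * t_d) = 0.0896 * 0.98682950 = 0.08841992
S_0' = S_0 - PV(D) = 9.9500 - 0.08841992 = 9.86158008
d1 = (ln(S_0'/K) + (r + sigma^2/2)*T) / (sigma*sqrt(T)) = 0.39661364
d2 = d1 - sigma*sqrt(T) = -0.12664537
exp(-rT) = 0.97238837
N(d1) = 0.65417380; N(d2) = 0.44961054
C = S_0' * N(d1) - K * exp(-rT) * N(d2) = 9.86158008 * 0.65417380 - 9.4500 * 0.97238837 * 0.44961054 = 2.3197

Answer: Price = 2.3197


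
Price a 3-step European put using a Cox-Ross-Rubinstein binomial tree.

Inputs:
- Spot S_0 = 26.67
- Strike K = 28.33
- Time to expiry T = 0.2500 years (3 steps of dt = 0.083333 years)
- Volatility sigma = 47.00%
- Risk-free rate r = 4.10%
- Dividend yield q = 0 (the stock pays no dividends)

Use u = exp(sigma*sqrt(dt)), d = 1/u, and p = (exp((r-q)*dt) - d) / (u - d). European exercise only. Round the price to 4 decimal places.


dt = T/N = 0.083333
u = exp(sigma*sqrt(dt)) = 1.145312; d = 1/u = 0.873124
p = (exp((r-q)*dt) - d) / (u - d) = 0.478707
Discount per step: exp(-r*dt) = 0.996589
Stock lattice S(k, i) with i counting down-moves:
  k=0: S(0,0) = 26.6700
  k=1: S(1,0) = 30.5455; S(1,1) = 23.2862
  k=2: S(2,0) = 34.9841; S(2,1) = 26.6700; S(2,2) = 20.3318
  k=3: S(3,0) = 40.0677; S(3,1) = 30.5455; S(3,2) = 23.2862; S(3,3) = 17.7522
Terminal payoffs V(N, i) = max(K - S_T, 0):
  V(3,0) = 0.000000; V(3,1) = 0.000000; V(3,2) = 5.043774; V(3,3) = 10.577836
Backward induction: V(k, i) = exp(-r*dt) * [p * V(k+1, i) + (1-p) * V(k+1, i+1)].
  V(2,0) = exp(-r*dt) * [p*0.000000 + (1-p)*0.000000] = 0.000000
  V(2,1) = exp(-r*dt) * [p*0.000000 + (1-p)*5.043774] = 2.620318
  V(2,2) = exp(-r*dt) * [p*5.043774 + (1-p)*10.577836] = 7.901601
  V(1,0) = exp(-r*dt) * [p*0.000000 + (1-p)*2.620318] = 1.361295
  V(1,1) = exp(-r*dt) * [p*2.620318 + (1-p)*7.901601] = 5.355087
  V(0,0) = exp(-r*dt) * [p*1.361295 + (1-p)*5.355087] = 3.431488

Answer: Price = V(0,0) = 3.4315


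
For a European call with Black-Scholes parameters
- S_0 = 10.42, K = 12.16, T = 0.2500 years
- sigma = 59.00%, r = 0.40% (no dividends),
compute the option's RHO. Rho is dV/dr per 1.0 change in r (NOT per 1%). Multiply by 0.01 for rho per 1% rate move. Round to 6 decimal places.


Answer: Rho = 0.765920

Derivation:
d1 = -0.3725842041; d2 = -0.6675842041
phi(d1) = 0.3721910327; exp(-qT) = 1.0000000000; exp(-rT) = 0.9990004998
N(d2) = 0.2521995217
Rho = K*T*exp(-rT)*N(d2) = 12.1600 * 0.2500 * 0.9990004998 * 0.2521995217 = 0.765920


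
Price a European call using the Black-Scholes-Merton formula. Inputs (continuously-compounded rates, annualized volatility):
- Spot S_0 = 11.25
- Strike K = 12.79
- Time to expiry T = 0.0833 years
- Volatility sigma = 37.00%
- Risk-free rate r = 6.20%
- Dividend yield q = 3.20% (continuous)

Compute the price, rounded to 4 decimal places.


d1 = (ln(S/K) + (r - q + 0.5*sigma^2) * T) / (sigma * sqrt(T)) = -1.12460306
d2 = d1 - sigma * sqrt(T) = -1.23139150
exp(-rT) = 0.99484871; exp(-qT) = 0.99733795
C = S_0 * exp(-qT) * N(d1) - K * exp(-rT) * N(d2)
N(d1) = 0.13037864; N(d2) = 0.10908824
C = 11.2500 * 0.99733795 * 0.13037864 - 12.7900 * 0.99484871 * 0.10908824 = 0.0748

Answer: Price = 0.0748


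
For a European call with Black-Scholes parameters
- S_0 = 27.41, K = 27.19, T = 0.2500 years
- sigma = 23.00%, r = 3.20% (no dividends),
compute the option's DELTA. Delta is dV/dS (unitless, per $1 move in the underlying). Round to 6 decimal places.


d1 = 0.1971404493; d2 = 0.0821404493
phi(d1) = 0.3912647995; exp(-qT) = 1.0000000000; exp(-rT) = 0.9920319148
N(d1) = 0.5781411847
Delta = exp(-qT) * N(d1) = 1.0000000000 * 0.5781411847 = 0.578141

Answer: Delta = 0.578141


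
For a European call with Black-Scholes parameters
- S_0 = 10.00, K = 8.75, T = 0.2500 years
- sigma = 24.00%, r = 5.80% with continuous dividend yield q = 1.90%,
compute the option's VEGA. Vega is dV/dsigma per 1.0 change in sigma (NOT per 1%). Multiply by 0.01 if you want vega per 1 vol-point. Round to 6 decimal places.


d1 = 1.2540116052; d2 = 1.1340116052
phi(d1) = 0.1817340206; exp(-qT) = 0.9952612634; exp(-rT) = 0.9856046187
Vega = S * exp(-qT) * phi(d1) * sqrt(T) = 10.0000 * 0.9952612634 * 0.1817340206 * 0.5000000000 = 0.904364

Answer: Vega = 0.904364


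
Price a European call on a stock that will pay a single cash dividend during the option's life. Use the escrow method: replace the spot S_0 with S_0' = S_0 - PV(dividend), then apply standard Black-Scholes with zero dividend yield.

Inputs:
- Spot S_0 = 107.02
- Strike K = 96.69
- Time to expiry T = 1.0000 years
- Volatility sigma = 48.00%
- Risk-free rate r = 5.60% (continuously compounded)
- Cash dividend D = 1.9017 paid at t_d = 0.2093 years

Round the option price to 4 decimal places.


PV(D) = D * exp(-r * t_d) = 1.9017 * 0.98834762 = 1.87954067
S_0' = S_0 - PV(D) = 107.0200 - 1.87954067 = 105.14045933
d1 = (ln(S_0'/K) + (r + sigma^2/2)*T) / (sigma*sqrt(T)) = 0.53122329
d2 = d1 - sigma*sqrt(T) = 0.05122329
exp(-rT) = 0.94553914
N(d1) = 0.70236797; N(d2) = 0.52042620
C = S_0' * N(d1) - K * exp(-rT) * N(d2) = 105.14045933 * 0.70236797 - 96.6900 * 0.94553914 * 0.52042620 = 26.2678

Answer: Price = 26.2678


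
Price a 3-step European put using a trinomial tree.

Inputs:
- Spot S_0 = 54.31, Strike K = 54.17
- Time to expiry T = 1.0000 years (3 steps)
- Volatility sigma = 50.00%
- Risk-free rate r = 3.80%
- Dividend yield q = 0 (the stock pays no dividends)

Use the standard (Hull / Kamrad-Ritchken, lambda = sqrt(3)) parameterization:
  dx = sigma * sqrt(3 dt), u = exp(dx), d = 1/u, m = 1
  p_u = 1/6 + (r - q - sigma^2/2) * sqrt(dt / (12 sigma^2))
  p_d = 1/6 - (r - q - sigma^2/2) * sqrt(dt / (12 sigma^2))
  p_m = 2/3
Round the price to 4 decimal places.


dt = T/N = 0.333333; dx = sigma*sqrt(3*dt) = 0.500000
u = exp(dx) = 1.648721; d = 1/u = 0.606531
p_u = 0.137667, p_m = 0.666667, p_d = 0.195667
Discount per step: exp(-r*dt) = 0.987413
Stock lattice S(k, j) with j the centered position index:
  k=0: S(0,+0) = 54.3100
  k=1: S(1,-1) = 32.9407; S(1,+0) = 54.3100; S(1,+1) = 89.5421
  k=2: S(2,-2) = 19.9795; S(2,-1) = 32.9407; S(2,+0) = 54.3100; S(2,+1) = 89.5421; S(2,+2) = 147.6299
  k=3: S(3,-3) = 12.1182; S(3,-2) = 19.9795; S(3,-1) = 32.9407; S(3,+0) = 54.3100; S(3,+1) = 89.5421; S(3,+2) = 147.6299; S(3,+3) = 243.4005
Terminal payoffs V(N, j) = max(K - S_T, 0):
  V(3,-3) = 42.051801; V(3,-2) = 34.190468; V(3,-1) = 21.229320; V(3,+0) = 0.000000; V(3,+1) = 0.000000; V(3,+2) = 0.000000; V(3,+3) = 0.000000
Backward induction: V(k, j) = exp(-r*dt) * [p_u * V(k+1, j+1) + p_m * V(k+1, j) + p_d * V(k+1, j-1)]
  V(2,-2) = exp(-r*dt) * [p_u*21.229320 + p_m*34.190468 + p_d*42.051801] = 33.517100
  V(2,-1) = exp(-r*dt) * [p_u*0.000000 + p_m*21.229320 + p_d*34.190468] = 20.580471
  V(2,+0) = exp(-r*dt) * [p_u*0.000000 + p_m*0.000000 + p_d*21.229320] = 4.101586
  V(2,+1) = exp(-r*dt) * [p_u*0.000000 + p_m*0.000000 + p_d*0.000000] = 0.000000
  V(2,+2) = exp(-r*dt) * [p_u*0.000000 + p_m*0.000000 + p_d*0.000000] = 0.000000
  V(1,-1) = exp(-r*dt) * [p_u*4.101586 + p_m*20.580471 + p_d*33.517100] = 20.580797
  V(1,+0) = exp(-r*dt) * [p_u*0.000000 + p_m*4.101586 + p_d*20.580471] = 6.676200
  V(1,+1) = exp(-r*dt) * [p_u*0.000000 + p_m*0.000000 + p_d*4.101586] = 0.792442
  V(0,+0) = exp(-r*dt) * [p_u*0.792442 + p_m*6.676200 + p_d*20.580797] = 8.478788

Answer: Price = V(0,0) = 8.4788


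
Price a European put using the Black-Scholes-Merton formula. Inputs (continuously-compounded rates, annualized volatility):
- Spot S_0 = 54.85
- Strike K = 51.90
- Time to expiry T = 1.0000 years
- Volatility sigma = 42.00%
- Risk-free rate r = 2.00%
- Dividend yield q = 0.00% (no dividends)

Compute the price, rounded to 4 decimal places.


d1 = (ln(S/K) + (r - q + 0.5*sigma^2) * T) / (sigma * sqrt(T)) = 0.38924618
d2 = d1 - sigma * sqrt(T) = -0.03075382
exp(-rT) = 0.98019867; exp(-qT) = 1.00000000
P = K * exp(-rT) * N(-d2) - S_0 * exp(-qT) * N(-d1)
N(-d1) = 0.34854702; N(-d2) = 0.51226706
P = 51.9000 * 0.98019867 * 0.51226706 - 54.8500 * 1.00000000 * 0.34854702 = 6.9424

Answer: Price = 6.9424


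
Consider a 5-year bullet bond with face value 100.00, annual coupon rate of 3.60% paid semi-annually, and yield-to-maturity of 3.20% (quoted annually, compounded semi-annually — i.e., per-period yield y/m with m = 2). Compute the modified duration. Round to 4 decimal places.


Coupon per period c = face * coupon_rate / m = 1.800000
Periods per year m = 2; per-period yield y/m = 0.016000
Number of cashflows N = 10
Cashflows (t years, CF_t, discount factor 1/(1+y/m)^(m*t), PV):
  t = 0.5000: CF_t = 1.800000, DF = 0.984252, PV = 1.771654
  t = 1.0000: CF_t = 1.800000, DF = 0.968752, PV = 1.743753
  t = 1.5000: CF_t = 1.800000, DF = 0.953496, PV = 1.716293
  t = 2.0000: CF_t = 1.800000, DF = 0.938480, PV = 1.689265
  t = 2.5000: CF_t = 1.800000, DF = 0.923701, PV = 1.662662
  t = 3.0000: CF_t = 1.800000, DF = 0.909155, PV = 1.636478
  t = 3.5000: CF_t = 1.800000, DF = 0.894837, PV = 1.610707
  t = 4.0000: CF_t = 1.800000, DF = 0.880745, PV = 1.585342
  t = 4.5000: CF_t = 1.800000, DF = 0.866875, PV = 1.560376
  t = 5.0000: CF_t = 101.800000, DF = 0.853224, PV = 86.858175
Price P = sum_t PV_t = 101.834704
First compute Macaulay numerator sum_t t * PV_t:
  t * PV_t at t = 0.5000: 0.885827
  t * PV_t at t = 1.0000: 1.743753
  t * PV_t at t = 1.5000: 2.574439
  t * PV_t at t = 2.0000: 3.378529
  t * PV_t at t = 2.5000: 4.156655
  t * PV_t at t = 3.0000: 4.909435
  t * PV_t at t = 3.5000: 5.637475
  t * PV_t at t = 4.0000: 6.341366
  t * PV_t at t = 4.5000: 7.021690
  t * PV_t at t = 5.0000: 434.290873
Macaulay duration D = 470.940043 / 101.834704 = 4.624554
Modified duration = D / (1 + y/m) = 4.624554 / (1 + 0.016000) = 4.551726

Answer: Modified duration = 4.5517


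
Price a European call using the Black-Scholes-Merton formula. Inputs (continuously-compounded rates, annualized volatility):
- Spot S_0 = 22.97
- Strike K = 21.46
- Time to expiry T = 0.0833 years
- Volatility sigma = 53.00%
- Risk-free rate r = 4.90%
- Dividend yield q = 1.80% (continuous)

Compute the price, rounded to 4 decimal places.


Answer: Price = 2.2731

Derivation:
d1 = (ln(S/K) + (r - q + 0.5*sigma^2) * T) / (sigma * sqrt(T)) = 0.53789345
d2 = d1 - sigma * sqrt(T) = 0.38492623
exp(-rT) = 0.99592662; exp(-qT) = 0.99850172
C = S_0 * exp(-qT) * N(d1) - K * exp(-rT) * N(d2)
N(d1) = 0.70467469; N(d2) = 0.64985396
C = 22.9700 * 0.99850172 * 0.70467469 - 21.4600 * 0.99592662 * 0.64985396 = 2.2731


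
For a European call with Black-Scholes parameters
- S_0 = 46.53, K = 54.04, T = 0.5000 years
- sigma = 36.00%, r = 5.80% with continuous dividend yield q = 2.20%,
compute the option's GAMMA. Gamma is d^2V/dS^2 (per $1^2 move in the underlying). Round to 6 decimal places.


Answer: Gamma = 0.030876

Derivation:
d1 = -0.3898014411; d2 = -0.6443598823
phi(d1) = 0.3697563089; exp(-qT) = 0.9890602788; exp(-rT) = 0.9714164645
Gamma = exp(-qT) * phi(d1) / (S * sigma * sqrt(T)) = 0.9890602788 * 0.3697563089 / (46.5300 * 0.3600 * 0.7071067812) = 0.030876


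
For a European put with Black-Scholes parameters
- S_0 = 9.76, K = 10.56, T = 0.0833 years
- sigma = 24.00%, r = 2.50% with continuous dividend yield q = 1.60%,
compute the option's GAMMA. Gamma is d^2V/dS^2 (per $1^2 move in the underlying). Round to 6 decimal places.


Answer: Gamma = 0.324689

Derivation:
d1 = -1.0918742754; d2 = -1.1611424499
phi(d1) = 0.2198008764; exp(-qT) = 0.9986680878; exp(-rT) = 0.9979196669
Gamma = exp(-qT) * phi(d1) / (S * sigma * sqrt(T)) = 0.9986680878 * 0.2198008764 / (9.7600 * 0.2400 * 0.2886173938) = 0.324689


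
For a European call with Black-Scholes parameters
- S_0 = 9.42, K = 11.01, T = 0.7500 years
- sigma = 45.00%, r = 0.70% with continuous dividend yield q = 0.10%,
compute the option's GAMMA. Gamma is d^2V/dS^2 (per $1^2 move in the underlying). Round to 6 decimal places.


Answer: Gamma = 0.106570

Derivation:
d1 = -0.1938135656; d2 = -0.5835249973
phi(d1) = 0.3915193332; exp(-qT) = 0.9992502812; exp(-rT) = 0.9947637572
Gamma = exp(-qT) * phi(d1) / (S * sigma * sqrt(T)) = 0.9992502812 * 0.3915193332 / (9.4200 * 0.4500 * 0.8660254038) = 0.106570
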